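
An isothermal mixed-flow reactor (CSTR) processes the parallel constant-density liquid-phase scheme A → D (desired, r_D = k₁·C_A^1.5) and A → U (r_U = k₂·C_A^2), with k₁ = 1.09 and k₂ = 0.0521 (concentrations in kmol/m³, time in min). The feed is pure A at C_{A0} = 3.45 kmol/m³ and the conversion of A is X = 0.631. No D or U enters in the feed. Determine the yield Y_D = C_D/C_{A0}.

Exit C_A = C_{A0}(1−X) = 3.45×0.369 = 1.273 kmol/m³.
Rates in a CSTR are evaluated at the outlet concentration: r_D = 1.09×1.273^1.5 = 1.566, r_U = 0.0521×1.273^2 = 0.08444.
Fraction of consumed A going to D: r_D/(r_D+r_U) = 0.9488.
C_D = 0.9488·C_{A0}·X = 0.9488×3.45×0.631 = 2.07 kmol/m³; Y_D = C_D/C_{A0} = 0.599.

0.599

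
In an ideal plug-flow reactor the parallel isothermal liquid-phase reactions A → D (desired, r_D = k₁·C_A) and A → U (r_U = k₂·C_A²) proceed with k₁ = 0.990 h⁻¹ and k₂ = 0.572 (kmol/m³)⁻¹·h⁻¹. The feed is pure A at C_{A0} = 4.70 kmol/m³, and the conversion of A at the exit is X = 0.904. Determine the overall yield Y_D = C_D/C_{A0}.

C_A = C_{A0}(1−X) = 0.4512 kmol/m³.
Along a PFR/batch, dC_D/dC_A = −r_D/(r_D+r_U) = −k₁/(k₁+k₂·C_A).
Integrating from C_{A0} to C_A: C_D = (0.990/0.572)·ln[(0.990+0.572·4.70)/(0.990+0.572·0.451)] = 1.731·ln(3.678/1.248) = 1.871 kmol/m³.
Y_D = C_D/C_{A0} = 1.871/4.70 = 0.398.

0.398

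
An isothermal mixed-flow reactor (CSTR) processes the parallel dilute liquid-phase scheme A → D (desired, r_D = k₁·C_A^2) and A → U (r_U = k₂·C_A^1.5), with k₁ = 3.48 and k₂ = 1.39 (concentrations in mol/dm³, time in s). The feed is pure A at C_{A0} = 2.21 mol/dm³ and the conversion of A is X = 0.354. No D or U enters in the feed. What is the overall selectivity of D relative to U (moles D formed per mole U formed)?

Exit C_A = C_{A0}(1−X) = 2.21×0.646 = 1.428 mol/dm³.
Rates in a CSTR are evaluated at the outlet concentration: r_D = 3.48×1.428^2 = 7.093, r_U = 1.39×1.428^1.5 = 2.371.
Overall selectivity = C_D/C_U = r_Dτ/(r_Uτ) = r_D/r_U = 2.99.

2.99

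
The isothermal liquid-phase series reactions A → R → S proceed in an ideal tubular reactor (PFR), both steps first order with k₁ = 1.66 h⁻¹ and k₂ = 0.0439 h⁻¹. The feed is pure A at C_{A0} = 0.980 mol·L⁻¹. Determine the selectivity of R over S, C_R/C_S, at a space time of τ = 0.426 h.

95.4

For first-order series with pure A initially, C_R(τ) = k₁C_{A0}/(k₂−k₁)·(e^(−k₁τ) − e^(−k₂τ)).
e^(−k₁τ) = e^(−1.66×0.426) = e^(−0.7072) = 0.4930; e^(−k₂τ) = e^(−0.01870) = 0.9815.
C_R = 1.66×0.980/(0.0439−1.66) × (0.4930−0.9815) = (-1.007)×(-0.4884) = 0.4917 mol·L⁻¹.
C_A = C_{A0}e^(−k₁τ) = 0.4832 mol·L⁻¹, so C_S = C_{A0}−C_A−C_R = 0.005155 mol·L⁻¹; C_R/C_S = 95.4.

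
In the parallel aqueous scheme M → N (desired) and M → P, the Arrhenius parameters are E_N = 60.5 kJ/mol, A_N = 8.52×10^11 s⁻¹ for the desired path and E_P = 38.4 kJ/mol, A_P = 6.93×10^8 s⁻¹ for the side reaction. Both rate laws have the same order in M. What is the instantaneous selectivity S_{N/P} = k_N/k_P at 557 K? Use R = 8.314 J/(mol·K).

10.4

With equal orders, S_{N/P} = k_N/k_P = (A_N/A_P)·exp[(E_P−E_N)/(RT)].
(E_P−E_N)/(RT) = (38.4−60.5)×10³/(8.314×557) = -22100/4631 = -4.772.
k_N/k_P = (8.52×10^11/6.93×10^8)·exp(-4.772) = 1229 × 0.008461 = 10.4.
Since E_N > E_P, raising the temperature improves selectivity toward N.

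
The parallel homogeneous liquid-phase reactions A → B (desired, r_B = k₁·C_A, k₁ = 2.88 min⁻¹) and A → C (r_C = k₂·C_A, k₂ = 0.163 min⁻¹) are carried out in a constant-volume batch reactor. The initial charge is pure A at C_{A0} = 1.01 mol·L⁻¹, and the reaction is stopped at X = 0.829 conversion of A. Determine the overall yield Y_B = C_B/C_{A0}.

C_A = C_{A0}(1−X) = 0.1727 mol·L⁻¹.
Both paths are first order in A, so the instantaneous fraction to B is constant: dC_B/d(−C_A) = k₁/(k₁+k₂) = 0.9464.
C_B = 0.9464·(C_{A0}−C_A) = 0.9464×0.8373 = 0.792 mol·L⁻¹.
Y_B = C_B/C_{A0} = 0.7924/1.01 = 0.785.

0.785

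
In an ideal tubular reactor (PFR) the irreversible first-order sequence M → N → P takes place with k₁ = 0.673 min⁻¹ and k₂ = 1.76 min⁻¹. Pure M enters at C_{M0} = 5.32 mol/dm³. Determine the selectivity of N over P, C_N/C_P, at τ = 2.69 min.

The intermediate concentration in a first-order A→B→C sequence is C_N = k₁C_{M0}(e^(−k₁τ) − e^(−k₂τ))/(k₂−k₁).
e^(−k₁τ) = e^(−0.673×2.69) = e^(−1.810) = 0.1636; e^(−k₂τ) = e^(−4.734) = 0.008788.
C_N = 0.673×5.32/(1.76−0.673) × (0.1636−0.008788) = 3.294×0.1548 = 0.5099 mol/dm³.
C_M = C_{M0}e^(−k₁τ) = 0.8703 mol/dm³, so C_P = C_{M0}−C_M−C_N = 3.940 mol/dm³; C_N/C_P = 0.129.

0.129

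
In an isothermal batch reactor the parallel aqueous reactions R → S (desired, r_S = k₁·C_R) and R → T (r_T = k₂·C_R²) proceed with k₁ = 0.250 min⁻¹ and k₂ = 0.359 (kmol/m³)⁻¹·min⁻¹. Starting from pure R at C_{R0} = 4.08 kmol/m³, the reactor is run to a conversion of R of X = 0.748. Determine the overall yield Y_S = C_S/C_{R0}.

0.174

C_R = C_{R0}(1−X) = 1.028 kmol/m³.
Along a PFR/batch, dC_S/dC_R = −r_S/(r_S+r_T) = −k₁/(k₁+k₂·C_R).
Integrating from C_{R0} to C_R: C_S = (0.250/0.359)·ln[(0.250+0.359·4.08)/(0.250+0.359·1.03)] = 0.6964·ln(1.715/0.6191) = 0.7094 kmol/m³.
Y_S = C_S/C_{R0} = 0.7094/4.08 = 0.174.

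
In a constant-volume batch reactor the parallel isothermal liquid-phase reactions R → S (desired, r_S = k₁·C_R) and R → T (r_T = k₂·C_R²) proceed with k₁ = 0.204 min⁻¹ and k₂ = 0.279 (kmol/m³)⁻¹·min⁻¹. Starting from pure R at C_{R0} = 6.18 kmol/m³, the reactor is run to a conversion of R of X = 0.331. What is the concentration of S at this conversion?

0.257 kmol/m³

C_R = C_{R0}(1−X) = 4.134 kmol/m³.
Along a PFR/batch, dC_S/dC_R = −r_S/(r_S+r_T) = −k₁/(k₁+k₂·C_R).
Integrating from C_{R0} to C_R: C_S = (0.204/0.279)·ln[(0.204+0.279·6.18)/(0.204+0.279·4.13)] = 0.7312·ln(1.928/1.358) = 0.2566 kmol/m³.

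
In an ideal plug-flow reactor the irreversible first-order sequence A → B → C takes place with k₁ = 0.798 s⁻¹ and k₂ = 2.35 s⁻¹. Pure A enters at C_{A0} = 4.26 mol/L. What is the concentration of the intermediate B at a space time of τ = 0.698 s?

The intermediate concentration in a first-order A→B→C sequence is C_B = k₁C_{A0}(e^(−k₁τ) − e^(−k₂τ))/(k₂−k₁).
e^(−k₁τ) = e^(−0.798×0.698) = e^(−0.5570) = 0.5729; e^(−k₂τ) = e^(−1.640) = 0.1939.
C_B = 0.798×4.26/(2.35−0.798) × (0.5729−0.1939) = 2.190×0.3790 = 0.8302 mol/L.

0.830 mol/L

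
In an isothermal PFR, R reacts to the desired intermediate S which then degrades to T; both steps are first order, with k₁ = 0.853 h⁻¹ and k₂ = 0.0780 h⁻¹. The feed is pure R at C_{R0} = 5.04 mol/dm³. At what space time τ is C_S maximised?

Setting dC_S/dτ = 0 gives τ_opt = ln(k₂/k₁)/(k₂−k₁).
= ln(0.0780/0.853)/(0.0780−0.853) = ln(0.09144)/-0.7750 = -2.392/-0.7750 = 3.09 h.

3.09 h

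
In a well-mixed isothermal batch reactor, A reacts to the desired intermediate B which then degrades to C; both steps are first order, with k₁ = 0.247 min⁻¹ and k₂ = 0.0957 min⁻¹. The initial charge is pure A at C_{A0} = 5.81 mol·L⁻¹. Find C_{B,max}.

3.19 mol·L⁻¹

At the optimum, C_{B,max}/C_{A0} = (k₁/k₂)^[k₂/(k₂−k₁)].
= (0.247/0.0957)^(0.0957/(0.0957−0.247)) = (2.581)^(-0.6325) = 0.5490.
C_{B,max} = 0.5490×5.81 = 3.19 mol·L⁻¹.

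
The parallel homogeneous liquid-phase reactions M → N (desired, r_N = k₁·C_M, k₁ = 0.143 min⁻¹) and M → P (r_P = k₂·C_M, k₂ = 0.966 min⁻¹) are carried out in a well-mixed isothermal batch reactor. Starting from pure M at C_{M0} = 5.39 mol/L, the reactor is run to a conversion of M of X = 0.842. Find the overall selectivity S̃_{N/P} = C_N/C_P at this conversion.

0.148

C_M = C_{M0}(1−X) = 0.8516 mol/L.
Both paths are first order in M, so the instantaneous fraction to N is constant: dC_N/d(−C_M) = k₁/(k₁+k₂) = 0.1289.
C_N = 0.1289·(C_{M0}−C_M) = 0.1289×4.538 = 0.585 mol/L.
C_P = (C_{M0}−C_M)−C_N = 3.953 mol/L; S̃_{N/P} = 0.5852/3.953 = 0.148.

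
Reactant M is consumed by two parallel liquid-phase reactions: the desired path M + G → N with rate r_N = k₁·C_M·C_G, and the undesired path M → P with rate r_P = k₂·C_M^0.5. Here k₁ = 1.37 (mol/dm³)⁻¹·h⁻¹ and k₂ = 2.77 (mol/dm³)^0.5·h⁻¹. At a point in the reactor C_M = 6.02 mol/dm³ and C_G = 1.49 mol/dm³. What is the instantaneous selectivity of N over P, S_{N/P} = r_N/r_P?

1.81

S_{N/P} = r_N/r_P = (k₁·C_M·C_G)/(k₂·C_M^0.5) = (k₁/k₂)·C_M^0.5·C_G.
= (1.37×6.020×1.490) / (2.77×6.020^0.5) = 12.29/6.796 = 1.81.
Since the desired path is higher order in M, keeping C_M high (PFR or concentrated feed) favours N.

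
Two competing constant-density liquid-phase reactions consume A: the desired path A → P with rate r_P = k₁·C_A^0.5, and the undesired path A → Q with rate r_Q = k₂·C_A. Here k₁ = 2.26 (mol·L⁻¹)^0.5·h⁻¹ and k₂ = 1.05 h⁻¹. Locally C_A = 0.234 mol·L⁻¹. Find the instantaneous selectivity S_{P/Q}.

4.45

S_{P/Q} = r_P/r_Q = (k₁·C_A^0.5)/(k₂·C_A) = (k₁/k₂)·C_A^-0.5.
= (2.26×0.2340^0.5) / (1.05×0.2340) = 1.093/0.2457 = 4.45.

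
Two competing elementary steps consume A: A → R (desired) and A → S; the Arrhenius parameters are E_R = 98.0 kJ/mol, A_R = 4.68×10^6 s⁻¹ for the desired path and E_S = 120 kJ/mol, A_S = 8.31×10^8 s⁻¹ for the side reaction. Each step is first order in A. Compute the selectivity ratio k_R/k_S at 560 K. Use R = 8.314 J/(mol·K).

k_R/k_S = (A_R/A_S)·exp[−(E_R−E_S)/(RT)] = (A_R/A_S)·exp[(E_S−E_R)/(RT)].
(E_S−E_R)/(RT) = (120−98.0)×10³/(8.314×560) = 22000/4656 = 4.725.
k_R/k_S = (4.68×10^6/8.31×10^8)·exp(4.725) = 0.005632 × 112.8 = 0.635.
Since E_R < E_S, lowering the temperature improves selectivity toward R.

0.635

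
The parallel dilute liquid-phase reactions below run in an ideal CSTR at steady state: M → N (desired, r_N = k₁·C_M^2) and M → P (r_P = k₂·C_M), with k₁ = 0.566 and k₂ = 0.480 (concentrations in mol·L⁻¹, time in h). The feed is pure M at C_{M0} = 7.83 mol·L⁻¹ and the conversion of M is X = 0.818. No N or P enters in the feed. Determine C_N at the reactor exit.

4.02 mol·L⁻¹

Exit C_M = C_{M0}(1−X) = 7.83×0.182 = 1.425 mol·L⁻¹.
A CSTR operates uniformly at the exit composition, giving r_N = 1.149 and r_P = 0.6840 (each k·C_M^n at C_M = 1.425).
Fraction of consumed M going to N: r_N/(r_N+r_P) = 0.6269.
C_N = 0.6269·C_{M0}·X = 0.6269×7.83×0.818 = 4.02 mol·L⁻¹.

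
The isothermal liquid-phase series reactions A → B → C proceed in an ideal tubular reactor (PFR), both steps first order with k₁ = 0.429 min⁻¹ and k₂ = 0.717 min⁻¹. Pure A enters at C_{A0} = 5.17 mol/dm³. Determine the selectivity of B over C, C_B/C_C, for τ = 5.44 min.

The intermediate concentration in a first-order A→B→C sequence is C_B = k₁C_{A0}(e^(−k₁τ) − e^(−k₂τ))/(k₂−k₁).
e^(−k₁τ) = e^(−0.429×5.44) = e^(−2.334) = 0.09693; e^(−k₂τ) = e^(−3.900) = 0.02023.
C_B = 0.429×5.17/(0.717−0.429) × (0.09693−0.02023) = 7.701×0.07670 = 0.5907 mol/dm³.
C_A = C_{A0}e^(−k₁τ) = 0.5011 mol/dm³, so C_C = C_{A0}−C_A−C_B = 4.078 mol/dm³; C_B/C_C = 0.145.

0.145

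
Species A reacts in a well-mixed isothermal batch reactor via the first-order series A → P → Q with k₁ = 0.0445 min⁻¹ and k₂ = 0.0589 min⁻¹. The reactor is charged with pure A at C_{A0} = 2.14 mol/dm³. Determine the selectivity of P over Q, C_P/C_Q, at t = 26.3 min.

For first-order series with pure A initially, C_P(t) = k₁C_{A0}/(k₂−k₁)·(e^(−k₁t) − e^(−k₂t)).
e^(−k₁t) = e^(−0.0445×26.3) = e^(−1.170) = 0.3103; e^(−k₂t) = e^(−1.549) = 0.2124.
C_P = 0.0445×2.14/(0.0589−0.0445) × (0.3103−0.2124) = 6.613×0.09781 = 0.6469 mol/dm³.
C_A = C_{A0}e^(−k₁t) = 0.6640 mol/dm³, so C_Q = C_{A0}−C_A−C_P = 0.8292 mol/dm³; C_P/C_Q = 0.780.

0.780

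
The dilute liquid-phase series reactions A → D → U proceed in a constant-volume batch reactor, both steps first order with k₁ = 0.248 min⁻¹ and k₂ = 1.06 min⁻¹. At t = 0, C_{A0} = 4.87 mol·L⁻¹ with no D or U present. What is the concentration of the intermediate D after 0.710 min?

0.546 mol·L⁻¹

The intermediate concentration in a first-order A→B→C sequence is C_D = k₁C_{A0}(e^(−k₁t) − e^(−k₂t))/(k₂−k₁).
e^(−k₁t) = e^(−0.248×0.710) = e^(−0.1761) = 0.8386; e^(−k₂t) = e^(−0.7526) = 0.4711.
C_D = 0.248×4.87/(1.06−0.248) × (0.8386−0.4711) = 1.487×0.3674 = 0.5465 mol·L⁻¹.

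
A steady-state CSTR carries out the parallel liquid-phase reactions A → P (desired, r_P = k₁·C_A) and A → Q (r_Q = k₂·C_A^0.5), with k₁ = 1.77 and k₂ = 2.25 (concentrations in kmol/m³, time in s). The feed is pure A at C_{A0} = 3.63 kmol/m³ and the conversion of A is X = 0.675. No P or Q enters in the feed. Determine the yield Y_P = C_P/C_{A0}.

0.311

Exit C_A = C_{A0}(1−X) = 3.63×0.325 = 1.180 kmol/m³.
In a CSTR the entire volume is at exit conditions, so r_P = 1.77×1.180 = 2.088 and r_Q = 2.25×1.180^0.5 = 2.444.
Fraction of consumed A going to P: r_P/(r_P+r_Q) = 0.4608.
C_P = 0.4608·C_{A0}·X = 0.4608×3.63×0.675 = 1.13 kmol/m³; Y_P = C_P/C_{A0} = 0.311.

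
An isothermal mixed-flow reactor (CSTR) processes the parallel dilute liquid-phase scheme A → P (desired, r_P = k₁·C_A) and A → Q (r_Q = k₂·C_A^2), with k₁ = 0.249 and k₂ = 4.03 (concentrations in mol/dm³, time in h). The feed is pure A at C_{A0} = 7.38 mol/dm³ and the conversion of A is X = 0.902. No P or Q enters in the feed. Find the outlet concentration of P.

Exit C_A = C_{A0}(1−X) = 7.38×0.0980 = 0.7232 mol/dm³.
Rates in a CSTR are evaluated at the outlet concentration: r_P = 0.249×0.7232 = 0.1801, r_Q = 4.03×0.7232^2 = 2.108.
Fraction of consumed A going to P: r_P/(r_P+r_Q) = 0.07871.
C_P = 0.07871·C_{A0}·X = 0.07871×7.38×0.902 = 0.524 mol/dm³.

0.524 mol/dm³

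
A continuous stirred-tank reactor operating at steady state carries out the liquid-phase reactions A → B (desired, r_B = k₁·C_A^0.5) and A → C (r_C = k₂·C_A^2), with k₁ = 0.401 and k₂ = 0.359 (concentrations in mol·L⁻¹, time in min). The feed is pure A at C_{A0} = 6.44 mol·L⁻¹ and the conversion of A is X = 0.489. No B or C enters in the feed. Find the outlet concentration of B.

Exit C_A = C_{A0}(1−X) = 6.44×0.511 = 3.291 mol·L⁻¹.
A CSTR operates uniformly at the exit composition, giving r_B = 0.7274 and r_C = 3.888 (each k·C_A^n at C_A = 3.291).
Fraction of consumed A going to B: r_B/(r_B+r_C) = 0.1576.
C_B = 0.1576·C_{A0}·X = 0.1576×6.44×0.489 = 0.496 mol·L⁻¹.

0.496 mol·L⁻¹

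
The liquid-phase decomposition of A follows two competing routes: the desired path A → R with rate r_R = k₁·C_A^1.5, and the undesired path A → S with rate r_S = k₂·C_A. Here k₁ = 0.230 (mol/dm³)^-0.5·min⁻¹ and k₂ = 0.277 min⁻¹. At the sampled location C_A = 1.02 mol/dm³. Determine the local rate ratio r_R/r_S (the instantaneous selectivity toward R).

0.839

S_{R/S} = r_R/r_S = (k₁·C_A^1.5)/(k₂·C_A) = (k₁/k₂)·C_A^0.5.
= (0.230×1.020^1.5) / (0.277×1.020) = 0.2369/0.2825 = 0.839.
Since the desired path is higher order in A, keeping C_A high (PFR or concentrated feed) favours R.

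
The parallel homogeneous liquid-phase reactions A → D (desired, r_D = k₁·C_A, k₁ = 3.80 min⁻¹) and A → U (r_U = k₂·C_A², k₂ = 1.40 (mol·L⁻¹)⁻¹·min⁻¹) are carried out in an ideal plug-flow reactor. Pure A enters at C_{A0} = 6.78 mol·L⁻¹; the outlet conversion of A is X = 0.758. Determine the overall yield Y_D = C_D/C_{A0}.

0.312

C_A = C_{A0}(1−X) = 1.641 mol·L⁻¹.
Along a PFR/batch, dC_D/dC_A = −r_D/(r_D+r_U) = −k₁/(k₁+k₂·C_A).
Integrating from C_{A0} to C_A: C_D = (3.80/1.40)·ln[(3.80+1.40·6.78)/(3.80+1.40·1.64)] = 2.714·ln(13.29/6.097) = 2.115 mol·L⁻¹.
Y_D = C_D/C_{A0} = 2.115/6.78 = 0.312.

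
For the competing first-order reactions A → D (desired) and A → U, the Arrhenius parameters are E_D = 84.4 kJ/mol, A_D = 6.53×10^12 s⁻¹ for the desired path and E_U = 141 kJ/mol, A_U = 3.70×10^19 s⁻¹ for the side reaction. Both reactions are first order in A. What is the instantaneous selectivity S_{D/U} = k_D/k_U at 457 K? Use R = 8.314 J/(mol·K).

0.520

Since both paths have the same order in A, the concentration cancels and S_{D/U} = k_D/k_U = (A_D/A_U)·exp[(E_U−E_D)/(RT)].
(E_U−E_D)/(RT) = (141−84.4)×10³/(8.314×457) = 56600/3799 = 14.90.
k_D/k_U = (6.53×10^12/3.70×10^19)·exp(14.90) = 1.765×10^-7 × 2.948×10^6 = 0.520.
Since E_D < E_U, lowering the temperature improves selectivity toward D.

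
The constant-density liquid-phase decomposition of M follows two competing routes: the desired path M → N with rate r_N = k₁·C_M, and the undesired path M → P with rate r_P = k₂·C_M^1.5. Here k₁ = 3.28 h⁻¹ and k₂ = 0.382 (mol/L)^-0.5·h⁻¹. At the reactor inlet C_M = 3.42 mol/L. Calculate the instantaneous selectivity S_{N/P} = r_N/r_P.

4.64

S_{N/P} = r_N/r_P = (k₁·C_M)/(k₂·C_M^1.5) = (k₁/k₂)·C_M^-0.5.
= (3.28×3.420) / (0.382×3.420^1.5) = 11.22/2.416 = 4.64.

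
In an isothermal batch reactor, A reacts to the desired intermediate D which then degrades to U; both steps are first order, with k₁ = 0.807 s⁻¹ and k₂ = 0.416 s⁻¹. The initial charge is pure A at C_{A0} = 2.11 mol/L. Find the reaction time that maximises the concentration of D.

1.69 s

For first-order series the maximum of C_D occurs at t_opt = ln(k₂/k₁)/(k₂−k₁).
= ln(0.416/0.807)/(0.416−0.807) = ln(0.5155)/-0.3910 = -0.6626/-0.3910 = 1.69 s.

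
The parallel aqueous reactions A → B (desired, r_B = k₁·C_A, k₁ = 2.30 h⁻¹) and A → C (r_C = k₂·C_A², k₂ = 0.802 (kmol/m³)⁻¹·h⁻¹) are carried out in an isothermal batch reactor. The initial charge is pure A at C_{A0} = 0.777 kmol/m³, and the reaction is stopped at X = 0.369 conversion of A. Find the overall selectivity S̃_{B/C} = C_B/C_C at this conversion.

C_A = C_{A0}(1−X) = 0.4903 kmol/m³.
Along a PFR/batch, dC_B/dC_A = −r_B/(r_B+r_C) = −k₁/(k₁+k₂·C_A).
Integrating from C_{A0} to C_A: C_B = (2.30/0.802)·ln[(2.30+0.802·0.777)/(2.30+0.802·0.490)] = 2.868·ln(2.923/2.693) = 0.2350 kmol/m³.
C_C = (C_{A0}−C_A)−C_B = 0.05175 kmol/m³; S̃_{B/C} = 0.2350/0.05175 = 4.54.

4.54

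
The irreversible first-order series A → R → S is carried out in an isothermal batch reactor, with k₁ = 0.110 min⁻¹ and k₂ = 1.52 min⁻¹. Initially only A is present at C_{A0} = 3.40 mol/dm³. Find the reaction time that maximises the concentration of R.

1.86 min

The intermediate peaks when r₁ = r₂, i.e. k₁e^(−k₁t) = k₂e^(−k₂t), giving t_opt = ln(k₂/k₁)/(k₂−k₁).
= ln(1.52/0.110)/(1.52−0.110) = ln(13.82)/1.410 = 2.626/1.410 = 1.86 min.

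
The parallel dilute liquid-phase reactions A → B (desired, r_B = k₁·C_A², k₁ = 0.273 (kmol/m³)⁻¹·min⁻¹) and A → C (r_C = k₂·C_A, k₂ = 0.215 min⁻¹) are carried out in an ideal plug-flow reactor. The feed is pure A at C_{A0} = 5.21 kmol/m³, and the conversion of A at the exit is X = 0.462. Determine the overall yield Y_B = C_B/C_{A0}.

0.384

C_A = C_{A0}(1−X) = 2.803 kmol/m³.
Along a PFR/batch, dC_C/dC_A = −r_C/(r_B+r_C) = −k₂/(k₂+k₁·C_A).
Integrating from C_{A0} to C_A: C_C = (0.215/0.273)·ln[(0.215+0.273·5.21)/(0.215+0.273·2.80)] = 0.7875·ln(1.637/0.9802) = 0.4041 kmol/m³.
Then C_B = (C_{A0}−C_A) − C_C = 2.407 − 0.4041 = 2.003 kmol/m³.
Y_B = C_B/C_{A0} = 2.003/5.21 = 0.384.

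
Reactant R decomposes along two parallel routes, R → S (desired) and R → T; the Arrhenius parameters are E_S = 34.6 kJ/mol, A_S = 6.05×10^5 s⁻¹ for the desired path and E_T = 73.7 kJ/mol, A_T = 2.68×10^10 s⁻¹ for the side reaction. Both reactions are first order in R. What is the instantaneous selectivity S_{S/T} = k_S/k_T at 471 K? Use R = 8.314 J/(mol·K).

k_S/k_T = (A_S/A_T)·exp[−(E_S−E_T)/(RT)] = (A_S/A_T)·exp[(E_T−E_S)/(RT)].
(E_T−E_S)/(RT) = (73.7−34.6)×10³/(8.314×471) = 39100/3916 = 9.985.
k_S/k_T = (6.05×10^5/2.68×10^10)·exp(9.985) = 2.257×10^-5 × 21697 = 0.490.

0.490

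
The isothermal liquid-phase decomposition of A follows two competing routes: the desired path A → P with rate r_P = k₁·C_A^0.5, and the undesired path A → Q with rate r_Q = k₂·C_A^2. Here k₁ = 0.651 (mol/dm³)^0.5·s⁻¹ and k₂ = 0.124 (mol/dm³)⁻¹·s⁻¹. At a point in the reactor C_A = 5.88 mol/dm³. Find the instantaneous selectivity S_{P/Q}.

S_{P/Q} = r_P/r_Q = (k₁·C_A^0.5)/(k₂·C_A^2) = (k₁/k₂)·C_A^-1.5.
= (0.651×5.880^0.5) / (0.124×5.880^2) = 1.579/4.287 = 0.368.
The undesired path is higher order in A, so low C_A (CSTR or dilute feed) favours P.

0.368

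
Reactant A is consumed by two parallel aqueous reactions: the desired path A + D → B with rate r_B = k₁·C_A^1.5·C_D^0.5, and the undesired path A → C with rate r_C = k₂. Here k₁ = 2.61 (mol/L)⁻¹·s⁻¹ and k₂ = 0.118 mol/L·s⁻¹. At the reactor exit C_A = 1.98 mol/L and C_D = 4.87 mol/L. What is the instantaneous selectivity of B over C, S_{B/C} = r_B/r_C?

136

S_{B/C} = r_B/r_C = (k₁·C_A^1.5·C_D^0.5)/(k₂) = (k₁/k₂)·C_A^1.5·C_D^0.5.
= (2.61×1.980^1.5×4.870^0.5) / (0.118) = 16.05/0.1180 = 136.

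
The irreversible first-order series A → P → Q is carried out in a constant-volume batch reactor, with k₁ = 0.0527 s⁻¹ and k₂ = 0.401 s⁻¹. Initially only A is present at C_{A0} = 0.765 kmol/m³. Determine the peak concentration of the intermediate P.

0.0740 kmol/m³

Evaluating C_P at t_opt = ln(k₂/k₁)/(k₂−k₁) gives C_{P,max}/C_{A0} = (k₁/k₂)^[k₂/(k₂−k₁)].
= (0.0527/0.401)^(0.401/(0.401−0.0527)) = (0.1314)^(1.151) = 0.09668.
C_{P,max} = 0.09668×0.765 = 0.0740 kmol/m³.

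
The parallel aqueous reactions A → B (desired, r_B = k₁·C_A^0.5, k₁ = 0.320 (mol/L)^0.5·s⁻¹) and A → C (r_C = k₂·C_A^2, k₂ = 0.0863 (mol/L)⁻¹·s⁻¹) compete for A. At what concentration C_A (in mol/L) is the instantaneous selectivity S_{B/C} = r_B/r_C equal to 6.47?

0.690 mol/L

S_{B/C} = (k₁/k₂)·C_A^-1.5 ⇒ C_A = (S·k₂/k₁)^(1/(-1.5)).
= (6.47×0.0863/0.320)^(-0.6667) = (1.745)^(-0.6667) = 0.690 mol/L.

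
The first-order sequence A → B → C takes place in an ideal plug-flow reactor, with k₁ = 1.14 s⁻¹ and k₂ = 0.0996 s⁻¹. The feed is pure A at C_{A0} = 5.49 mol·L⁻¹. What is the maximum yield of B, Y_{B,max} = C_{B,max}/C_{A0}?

At the optimum, C_{B,max}/C_{A0} = (k₁/k₂)^[k₂/(k₂−k₁)].
= (1.14/0.0996)^(0.0996/(0.0996−1.14)) = (11.45)^(-0.09573) = 0.7919.

0.792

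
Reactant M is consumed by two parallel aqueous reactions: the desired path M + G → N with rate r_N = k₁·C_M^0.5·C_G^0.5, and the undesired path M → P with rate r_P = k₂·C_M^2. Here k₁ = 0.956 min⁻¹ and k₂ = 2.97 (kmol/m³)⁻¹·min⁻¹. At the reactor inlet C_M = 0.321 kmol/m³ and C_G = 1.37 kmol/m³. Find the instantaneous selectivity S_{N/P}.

S_{N/P} = r_N/r_P = (k₁·C_M^0.5·C_G^0.5)/(k₂·C_M^2) = (k₁/k₂)·C_M^-1.5·C_G^0.5.
= (0.956×0.3210^0.5×1.370^0.5) / (2.97×0.3210^2) = 0.6340/0.3060 = 2.07.

2.07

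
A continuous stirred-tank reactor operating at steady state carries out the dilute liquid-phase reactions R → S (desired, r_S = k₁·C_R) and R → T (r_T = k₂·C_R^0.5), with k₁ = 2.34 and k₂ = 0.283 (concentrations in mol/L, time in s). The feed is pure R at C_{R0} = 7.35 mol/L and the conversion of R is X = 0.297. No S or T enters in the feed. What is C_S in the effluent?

Exit C_R = C_{R0}(1−X) = 7.35×0.703 = 5.167 mol/L.
Rates in a CSTR are evaluated at the outlet concentration: r_S = 2.34×5.167 = 12.09, r_T = 0.283×5.167^0.5 = 0.6433.
Fraction of consumed R going to S: r_S/(r_S+r_T) = 0.9495.
C_S = 0.9495·C_{R0}·X = 0.9495×7.35×0.297 = 2.07 mol/L.

2.07 mol/L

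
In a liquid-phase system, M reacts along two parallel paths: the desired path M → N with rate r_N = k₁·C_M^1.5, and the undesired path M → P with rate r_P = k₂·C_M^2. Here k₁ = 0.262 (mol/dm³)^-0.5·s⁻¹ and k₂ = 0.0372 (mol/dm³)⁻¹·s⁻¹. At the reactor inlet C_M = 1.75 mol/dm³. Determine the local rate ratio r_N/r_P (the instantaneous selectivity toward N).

S_{N/P} = r_N/r_P = (k₁·C_M^1.5)/(k₂·C_M^2) = (k₁/k₂)·C_M^-0.5.
= (0.262×1.750^1.5) / (0.0372×1.750^2) = 0.6065/0.1139 = 5.32.
The undesired path is higher order in M, so low C_M (CSTR or dilute feed) favours N.

5.32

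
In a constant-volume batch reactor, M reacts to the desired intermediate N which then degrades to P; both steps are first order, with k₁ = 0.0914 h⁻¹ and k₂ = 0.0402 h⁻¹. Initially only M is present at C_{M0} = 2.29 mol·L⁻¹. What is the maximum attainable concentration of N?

1.20 mol·L⁻¹

Evaluating C_N at t_opt = ln(k₂/k₁)/(k₂−k₁) gives C_{N,max}/C_{M0} = (k₁/k₂)^[k₂/(k₂−k₁)].
= (0.0914/0.0402)^(0.0402/(0.0402−0.0914)) = (2.274)^(-0.7852) = 0.5247.
C_{N,max} = 0.5247×2.29 = 1.20 mol·L⁻¹.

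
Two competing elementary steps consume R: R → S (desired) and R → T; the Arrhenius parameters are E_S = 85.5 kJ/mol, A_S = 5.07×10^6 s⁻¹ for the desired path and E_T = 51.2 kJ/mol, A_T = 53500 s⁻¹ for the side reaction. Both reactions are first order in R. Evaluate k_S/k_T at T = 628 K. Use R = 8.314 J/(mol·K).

k_S/k_T = (A_S/A_T)·exp[−(E_S−E_T)/(RT)] = (A_S/A_T)·exp[(E_T−E_S)/(RT)].
(E_T−E_S)/(RT) = (51.2−85.5)×10³/(8.314×628) = -34300/5221 = -6.569.
k_S/k_T = (5.07×10^6/53500)·exp(-6.569) = 94.77 × 0.001403 = 0.133.
Since E_S > E_T, raising the temperature improves selectivity toward S.

0.133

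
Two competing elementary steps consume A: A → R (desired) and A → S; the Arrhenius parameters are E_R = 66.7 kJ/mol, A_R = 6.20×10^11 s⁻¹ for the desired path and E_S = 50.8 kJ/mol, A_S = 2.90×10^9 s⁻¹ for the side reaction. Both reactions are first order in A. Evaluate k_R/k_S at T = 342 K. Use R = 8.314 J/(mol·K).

Since both paths have the same order in A, the concentration cancels and S_{R/S} = k_R/k_S = (A_R/A_S)·exp[(E_S−E_R)/(RT)].
(E_S−E_R)/(RT) = (50.8−66.7)×10³/(8.314×342) = -15900/2843 = -5.592.
k_R/k_S = (6.20×10^11/2.90×10^9)·exp(-5.592) = 213.8 × 0.003728 = 0.797.

0.797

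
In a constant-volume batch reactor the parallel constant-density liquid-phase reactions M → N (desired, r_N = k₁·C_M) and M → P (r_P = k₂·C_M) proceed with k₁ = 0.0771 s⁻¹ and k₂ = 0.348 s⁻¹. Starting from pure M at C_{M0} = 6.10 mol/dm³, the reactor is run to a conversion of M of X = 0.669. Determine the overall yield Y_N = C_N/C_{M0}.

C_M = C_{M0}(1−X) = 2.019 mol/dm³.
Both paths are first order in M, so the instantaneous fraction to N is constant: dC_N/d(−C_M) = k₁/(k₁+k₂) = 0.1814.
C_N = 0.1814·(C_{M0}−C_M) = 0.1814×4.081 = 0.740 mol/dm³.
Y_N = C_N/C_{M0} = 0.7401/6.10 = 0.121.

0.121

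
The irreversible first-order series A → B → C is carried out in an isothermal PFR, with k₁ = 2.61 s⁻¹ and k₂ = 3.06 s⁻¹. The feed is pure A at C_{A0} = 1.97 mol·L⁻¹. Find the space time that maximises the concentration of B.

Setting dC_B/dτ = 0 gives τ_opt = ln(k₂/k₁)/(k₂−k₁).
= ln(3.06/2.61)/(3.06−2.61) = ln(1.172)/0.4500 = 0.1591/0.4500 = 0.353 s.

0.353 s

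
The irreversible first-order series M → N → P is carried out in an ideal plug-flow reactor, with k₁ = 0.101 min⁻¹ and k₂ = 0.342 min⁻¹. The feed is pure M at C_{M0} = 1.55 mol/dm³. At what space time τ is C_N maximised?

The intermediate peaks when r₁ = r₂, i.e. k₁e^(−k₁τ) = k₂e^(−k₂τ), giving τ_opt = ln(k₂/k₁)/(k₂−k₁).
= ln(0.342/0.101)/(0.342−0.101) = ln(3.386)/0.2410 = 1.220/0.2410 = 5.06 min.

5.06 min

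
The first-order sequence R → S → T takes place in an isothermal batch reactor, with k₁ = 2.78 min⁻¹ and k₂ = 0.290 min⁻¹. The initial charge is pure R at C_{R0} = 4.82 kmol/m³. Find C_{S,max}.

Evaluating C_S at t_opt = ln(k₂/k₁)/(k₂−k₁) gives C_{S,max}/C_{R0} = (k₁/k₂)^[k₂/(k₂−k₁)].
= (2.78/0.290)^(0.290/(0.290−2.78)) = (9.586)^(-0.1165) = 0.7685.
C_{S,max} = 0.7685×4.82 = 3.70 kmol/m³.

3.70 kmol/m³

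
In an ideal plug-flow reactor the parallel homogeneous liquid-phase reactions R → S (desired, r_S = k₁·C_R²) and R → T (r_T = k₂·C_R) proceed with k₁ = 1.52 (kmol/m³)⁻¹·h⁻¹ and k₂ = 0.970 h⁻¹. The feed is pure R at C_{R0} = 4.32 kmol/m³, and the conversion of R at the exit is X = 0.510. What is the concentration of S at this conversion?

C_R = C_{R0}(1−X) = 2.117 kmol/m³.
Along a PFR/batch, dC_T/dC_R = −r_T/(r_S+r_T) = −k₂/(k₂+k₁·C_R).
Integrating from C_{R0} to C_R: C_T = (0.970/1.52)·ln[(0.970+1.52·4.32)/(0.970+1.52·2.12)] = 0.6382·ln(7.536/4.188) = 0.3750 kmol/m³.
Then C_S = (C_{R0}−C_R) − C_T = 2.203 − 0.3750 = 1.828 kmol/m³.

1.83 kmol/m³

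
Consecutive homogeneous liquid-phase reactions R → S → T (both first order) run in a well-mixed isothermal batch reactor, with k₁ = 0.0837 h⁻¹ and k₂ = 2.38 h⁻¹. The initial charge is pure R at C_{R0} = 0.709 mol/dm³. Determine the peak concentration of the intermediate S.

0.0221 mol/dm³

For a first-order series the maximum intermediate yield is C_{S,max}/C_{R0} = (k₁/k₂)^[k₂/(k₂−k₁)].
= (0.0837/2.38)^(2.38/(2.38−0.0837)) = (0.03517)^(1.036) = 0.03113.
C_{S,max} = 0.03113×0.709 = 0.0221 mol/dm³.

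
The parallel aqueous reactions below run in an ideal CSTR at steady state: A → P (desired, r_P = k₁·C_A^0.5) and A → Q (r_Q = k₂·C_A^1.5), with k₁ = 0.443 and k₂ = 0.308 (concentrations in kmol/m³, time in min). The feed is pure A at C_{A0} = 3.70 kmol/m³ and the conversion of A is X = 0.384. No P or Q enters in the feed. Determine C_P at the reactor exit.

Exit C_A = C_{A0}(1−X) = 3.70×0.616 = 2.279 kmol/m³.
Rates in a CSTR are evaluated at the outlet concentration: r_P = 0.443×2.279^0.5 = 0.6688, r_Q = 0.308×2.279^1.5 = 1.060.
Fraction of consumed A going to P: r_P/(r_P+r_Q) = 0.3869.
C_P = 0.3869·C_{A0}·X = 0.3869×3.70×0.384 = 0.550 kmol/m³.

0.550 kmol/m³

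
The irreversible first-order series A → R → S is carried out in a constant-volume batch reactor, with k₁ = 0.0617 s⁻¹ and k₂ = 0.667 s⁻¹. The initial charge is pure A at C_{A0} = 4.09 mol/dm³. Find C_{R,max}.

Evaluating C_R at t_opt = ln(k₂/k₁)/(k₂−k₁) gives C_{R,max}/C_{A0} = (k₁/k₂)^[k₂/(k₂−k₁)].
= (0.0617/0.667)^(0.667/(0.667−0.0617)) = (0.09250)^(1.102) = 0.07257.
C_{R,max} = 0.07257×4.09 = 0.297 mol/dm³.

0.297 mol/dm³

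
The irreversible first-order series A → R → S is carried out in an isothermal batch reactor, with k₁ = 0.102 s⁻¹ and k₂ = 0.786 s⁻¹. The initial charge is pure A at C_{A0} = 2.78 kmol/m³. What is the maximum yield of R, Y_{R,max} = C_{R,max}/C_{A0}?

For a first-order series the maximum intermediate yield is C_{R,max}/C_{A0} = (k₁/k₂)^[k₂/(k₂−k₁)].
= (0.102/0.786)^(0.786/(0.786−0.102)) = (0.1298)^(1.149) = 0.09570.

0.0957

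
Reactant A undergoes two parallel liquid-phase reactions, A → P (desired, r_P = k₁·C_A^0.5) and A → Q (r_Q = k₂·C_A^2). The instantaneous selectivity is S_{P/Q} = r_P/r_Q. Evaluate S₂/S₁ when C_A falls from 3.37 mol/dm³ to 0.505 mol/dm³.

S_{P/Q} = (k₁/k₂)·C_A^-1.5, so S₂/S₁ = (C_{A,2}/C_{A,1})^-1.5.
= (0.505/3.37)^(-1.5) = (0.1499)^(-1.5) = 17.2.
Selectivity toward P rises as C_A falls — low-concentration operation is favoured.

17.2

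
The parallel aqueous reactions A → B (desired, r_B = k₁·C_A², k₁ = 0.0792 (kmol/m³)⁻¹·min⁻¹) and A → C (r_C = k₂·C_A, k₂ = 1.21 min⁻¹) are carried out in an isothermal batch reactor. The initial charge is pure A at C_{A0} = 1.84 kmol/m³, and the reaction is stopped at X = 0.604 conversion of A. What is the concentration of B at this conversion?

C_A = C_{A0}(1−X) = 0.7286 kmol/m³.
Along a PFR/batch, dC_C/dC_A = −r_C/(r_B+r_C) = −k₂/(k₂+k₁·C_A).
Integrating from C_{A0} to C_A: C_C = (1.21/0.0792)·ln[(1.21+0.0792·1.84)/(1.21+0.0792·0.729)] = 15.28·ln(1.356/1.268) = 1.026 kmol/m³.
Then C_B = (C_{A0}−C_A) − C_C = 1.111 − 1.026 = 0.08580 kmol/m³.

0.0858 kmol/m³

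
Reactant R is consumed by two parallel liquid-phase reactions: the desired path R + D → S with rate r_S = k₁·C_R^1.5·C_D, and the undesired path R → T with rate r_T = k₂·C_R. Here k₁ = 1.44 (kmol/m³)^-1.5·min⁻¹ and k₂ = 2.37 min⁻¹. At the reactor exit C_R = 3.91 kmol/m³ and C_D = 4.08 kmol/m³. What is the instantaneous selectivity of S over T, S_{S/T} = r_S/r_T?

S_{S/T} = r_S/r_T = (k₁·C_R^1.5·C_D)/(k₂·C_R) = (k₁/k₂)·C_R^0.5·C_D.
= (1.44×3.910^1.5×4.080) / (2.37×3.910) = 45.42/9.267 = 4.90.
Since the desired path is higher order in R, keeping C_R high (PFR or concentrated feed) favours S.

4.90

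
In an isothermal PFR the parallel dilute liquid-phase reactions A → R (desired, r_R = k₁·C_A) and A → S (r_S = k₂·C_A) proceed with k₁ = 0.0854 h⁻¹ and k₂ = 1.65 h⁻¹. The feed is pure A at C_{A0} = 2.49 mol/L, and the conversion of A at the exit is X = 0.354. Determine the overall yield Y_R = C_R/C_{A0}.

C_A = C_{A0}(1−X) = 1.609 mol/L.
Both paths are first order in A, so the instantaneous fraction to R is constant: dC_R/d(−C_A) = k₁/(k₁+k₂) = 0.04921.
C_R = 0.04921·(C_{A0}−C_A) = 0.04921×0.8815 = 0.0434 mol/L.
Y_R = C_R/C_{A0} = 0.04338/2.49 = 0.0174.

0.0174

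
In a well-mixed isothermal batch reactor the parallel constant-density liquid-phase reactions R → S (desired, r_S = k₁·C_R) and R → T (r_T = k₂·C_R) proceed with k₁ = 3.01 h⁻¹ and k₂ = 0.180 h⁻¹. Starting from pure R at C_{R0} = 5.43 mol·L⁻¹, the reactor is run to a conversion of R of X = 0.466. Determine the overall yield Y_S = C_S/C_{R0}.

C_R = C_{R0}(1−X) = 2.900 mol·L⁻¹.
Both paths are first order in R, so the instantaneous fraction to S is constant: dC_S/d(−C_R) = k₁/(k₁+k₂) = 0.9436.
C_S = 0.9436·(C_{R0}−C_R) = 0.9436×2.530 = 2.39 mol·L⁻¹.
Y_S = C_S/C_{R0} = 2.388/5.43 = 0.440.

0.440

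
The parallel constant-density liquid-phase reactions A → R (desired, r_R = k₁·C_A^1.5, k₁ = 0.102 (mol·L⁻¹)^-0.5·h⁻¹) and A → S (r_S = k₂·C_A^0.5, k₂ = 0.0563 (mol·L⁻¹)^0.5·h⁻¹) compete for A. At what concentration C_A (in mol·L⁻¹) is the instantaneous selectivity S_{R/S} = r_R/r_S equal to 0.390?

S_{R/S} = (k₁/k₂)·C_A ⇒ C_A = S·k₂/k₁.
= 0.390×0.0563/0.102 = 0.215 mol·L⁻¹.

0.215 mol·L⁻¹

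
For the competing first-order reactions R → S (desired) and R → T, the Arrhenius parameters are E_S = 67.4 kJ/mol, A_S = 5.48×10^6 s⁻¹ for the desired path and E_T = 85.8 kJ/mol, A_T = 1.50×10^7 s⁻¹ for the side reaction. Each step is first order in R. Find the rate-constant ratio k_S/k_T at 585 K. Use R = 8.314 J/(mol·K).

16.1

With equal orders, S_{S/T} = k_S/k_T = (A_S/A_T)·exp[(E_T−E_S)/(RT)].
(E_T−E_S)/(RT) = (85.8−67.4)×10³/(8.314×585) = 18400/4864 = 3.783.
k_S/k_T = (5.48×10^6/1.50×10^7)·exp(3.783) = 0.3653 × 43.95 = 16.1.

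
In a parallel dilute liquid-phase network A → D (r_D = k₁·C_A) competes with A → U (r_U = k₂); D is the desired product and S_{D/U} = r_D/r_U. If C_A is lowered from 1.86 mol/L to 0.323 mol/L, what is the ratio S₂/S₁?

S_{D/U} = (k₁/k₂)·C_A, so S₂/S₁ = (C_{A,2}/C_{A,1}).
= 0.323/1.86 = 0.174.
Selectivity toward D falls as C_A falls — high-concentration operation is favoured.

0.174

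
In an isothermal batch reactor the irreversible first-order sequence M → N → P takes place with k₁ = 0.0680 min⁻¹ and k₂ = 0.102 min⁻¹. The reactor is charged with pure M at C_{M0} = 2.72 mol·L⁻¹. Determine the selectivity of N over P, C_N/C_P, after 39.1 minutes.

Solving the coupled first-order balances gives C_N(t) = [k₁/(k₂−k₁)]·C_{M0}·(e^(−k₁t) − e^(−k₂t)).
e^(−k₁t) = e^(−0.0680×39.1) = e^(−2.659) = 0.07003; e^(−k₂t) = e^(−3.988) = 0.01853.
C_N = 0.0680×2.72/(0.102−0.0680) × (0.07003−0.01853) = 5.440×0.05150 = 0.2802 mol·L⁻¹.
C_M = C_{M0}e^(−k₁t) = 0.1905 mol·L⁻¹, so C_P = C_{M0}−C_M−C_N = 2.249 mol·L⁻¹; C_N/C_P = 0.125.

0.125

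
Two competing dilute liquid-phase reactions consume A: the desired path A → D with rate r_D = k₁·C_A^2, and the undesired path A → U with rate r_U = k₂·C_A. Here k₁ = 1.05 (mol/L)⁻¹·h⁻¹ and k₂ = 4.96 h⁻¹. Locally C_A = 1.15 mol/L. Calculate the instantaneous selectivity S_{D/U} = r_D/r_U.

S_{D/U} = r_D/r_U = (k₁·C_A^2)/(k₂·C_A) = (k₁/k₂)·C_A.
= (1.05×1.150^2) / (4.96×1.150) = 1.389/5.704 = 0.243.

0.243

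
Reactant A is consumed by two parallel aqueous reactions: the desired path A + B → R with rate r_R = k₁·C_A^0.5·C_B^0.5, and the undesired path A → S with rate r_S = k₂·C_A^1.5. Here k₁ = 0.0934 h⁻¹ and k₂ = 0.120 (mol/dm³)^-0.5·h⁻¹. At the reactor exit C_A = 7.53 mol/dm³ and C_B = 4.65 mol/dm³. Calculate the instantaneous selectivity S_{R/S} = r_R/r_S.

0.223

S_{R/S} = r_R/r_S = (k₁·C_A^0.5·C_B^0.5)/(k₂·C_A^1.5) = (k₁/k₂)·C_A⁻¹·C_B^0.5.
= (0.0934×7.530^0.5×4.650^0.5) / (0.120×7.530^1.5) = 0.5527/2.480 = 0.223.
The undesired path is higher order in A, so low C_A (CSTR or dilute feed) favours R.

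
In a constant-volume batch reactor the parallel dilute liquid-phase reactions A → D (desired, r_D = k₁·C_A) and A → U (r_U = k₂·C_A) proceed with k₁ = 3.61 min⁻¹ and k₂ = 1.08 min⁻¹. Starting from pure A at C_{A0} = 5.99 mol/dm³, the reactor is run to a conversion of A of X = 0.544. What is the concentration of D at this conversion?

C_A = C_{A0}(1−X) = 2.731 mol/dm³.
Both paths are first order in A, so the instantaneous fraction to D is constant: dC_D/d(−C_A) = k₁/(k₁+k₂) = 0.7697.
C_D = 0.7697·(C_{A0}−C_A) = 0.7697×3.259 = 2.51 mol/dm³.

2.51 mol/dm³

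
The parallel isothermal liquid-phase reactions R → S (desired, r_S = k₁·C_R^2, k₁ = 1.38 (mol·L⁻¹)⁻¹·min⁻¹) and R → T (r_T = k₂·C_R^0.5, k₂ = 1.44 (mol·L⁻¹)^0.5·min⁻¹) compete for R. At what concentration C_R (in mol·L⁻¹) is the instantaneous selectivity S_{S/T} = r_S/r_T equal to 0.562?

S_{S/T} = (k₁/k₂)·C_R^1.5 ⇒ C_R = (S·k₂/k₁)^(1/1.5).
= (0.562×1.44/1.38)^(0.6667) = (0.5864)^(0.6667) = 0.701 mol·L⁻¹.

0.701 mol·L⁻¹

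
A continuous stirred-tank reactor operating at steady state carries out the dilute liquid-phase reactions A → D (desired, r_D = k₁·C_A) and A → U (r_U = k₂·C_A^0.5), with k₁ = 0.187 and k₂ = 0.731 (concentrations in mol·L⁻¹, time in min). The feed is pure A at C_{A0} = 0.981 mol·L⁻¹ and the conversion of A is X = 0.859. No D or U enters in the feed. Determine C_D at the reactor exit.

Exit C_A = C_{A0}(1−X) = 0.981×0.141 = 0.1383 mol·L⁻¹.
A CSTR operates uniformly at the exit composition, giving r_D = 0.02587 and r_U = 0.2719 (each k·C_A^n at C_A = 0.1383).
Fraction of consumed A going to D: r_D/(r_D+r_U) = 0.08688.
C_D = 0.08688·C_{A0}·X = 0.08688×0.981×0.859 = 0.0732 mol·L⁻¹.

0.0732 mol·L⁻¹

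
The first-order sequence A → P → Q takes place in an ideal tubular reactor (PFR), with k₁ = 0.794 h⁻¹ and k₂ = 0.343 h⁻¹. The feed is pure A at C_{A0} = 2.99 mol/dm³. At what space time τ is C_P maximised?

Setting dC_P/dτ = 0 gives τ_opt = ln(k₂/k₁)/(k₂−k₁).
= ln(0.343/0.794)/(0.343−0.794) = ln(0.4320)/-0.4510 = -0.8394/-0.4510 = 1.86 h.

1.86 h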